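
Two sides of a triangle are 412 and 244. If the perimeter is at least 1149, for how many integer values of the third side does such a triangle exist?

Triangle inequality: 168 < x < 656. Perimeter ≥ 1149 gives x ≥ 1149 − 412 − 244 = 493.
So 493 ≤ x < 656; integers 493 through 655: 163 values.

163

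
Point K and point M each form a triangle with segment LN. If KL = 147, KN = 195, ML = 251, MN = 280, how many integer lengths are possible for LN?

293

From triangle KLN: 48 < LN < 342.
From triangle MLN: 29 < LN < 531.
Intersection: 48 < LN < 342, so integers 49 through 341: 293 values.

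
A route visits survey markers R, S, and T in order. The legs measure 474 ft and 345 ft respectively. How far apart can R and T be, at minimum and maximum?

By the triangle inequality, |474 − 345| ≤ RT ≤ 474 + 345.

129 ≤ RT ≤ 819 ft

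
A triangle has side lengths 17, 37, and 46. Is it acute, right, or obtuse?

Compare the square of the longest side to the sum of squares of the other two: 17² + 37² = 1658 < 2116 = 46².

obtuse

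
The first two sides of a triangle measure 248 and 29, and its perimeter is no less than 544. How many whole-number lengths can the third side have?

10

Triangle inequality: 219 < x < 277. Perimeter ≥ 544 gives x ≥ 544 − 248 − 29 = 267.
So 267 ≤ x < 277; integers 267 through 276: 10 values.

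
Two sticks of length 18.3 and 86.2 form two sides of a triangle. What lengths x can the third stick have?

67.9 < x < 104.5

By the triangle inequality, x must be less than 18.3 + 86.2 = 104.5 and greater than |18.3 − 86.2| = 67.9.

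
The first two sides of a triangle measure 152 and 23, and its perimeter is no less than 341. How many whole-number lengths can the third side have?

9

Triangle inequality: 129 < x < 175. Perimeter ≥ 341 gives x ≥ 341 − 152 − 23 = 166.
So 166 ≤ x < 175; integers 166 through 174: 9 values.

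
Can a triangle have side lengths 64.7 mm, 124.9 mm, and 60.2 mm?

The two shorter sides sum to 124.9, exactly equal to the longest side 124.9.
That gives only a degenerate (flat) triangle — the inequality must be strict.

No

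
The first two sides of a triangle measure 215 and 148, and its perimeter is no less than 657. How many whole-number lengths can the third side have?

69

Triangle inequality: 67 < x < 363. Perimeter ≥ 657 gives x ≥ 657 − 215 − 148 = 294.
So 294 ≤ x < 363; integers 294 through 362: 69 values.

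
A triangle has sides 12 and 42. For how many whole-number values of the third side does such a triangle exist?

23

The third side lies in the open interval (30, 54).
Integers from 31 to 53 inclusive: 53 − 31 + 1 = 23.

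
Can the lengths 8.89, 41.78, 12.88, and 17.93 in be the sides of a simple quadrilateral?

For a quadrilateral, each side must be shorter than the sum of the others.
Here the longest side is 41.78, but the remaining 3 sides sum to only 39.70.

No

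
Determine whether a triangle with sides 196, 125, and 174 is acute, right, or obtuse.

Compare the square of the longest side to the sum of squares of the other two: 125² + 174² = 45901 > 38416 = 196².

acute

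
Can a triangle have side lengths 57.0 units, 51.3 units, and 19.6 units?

The longest side is 57.0, and the other two sum to 70.9.
Since 70.9 > 57.0, the triangle inequality holds.

Yes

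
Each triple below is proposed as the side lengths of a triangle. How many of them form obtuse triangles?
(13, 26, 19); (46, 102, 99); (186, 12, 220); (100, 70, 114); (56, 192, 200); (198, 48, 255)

(13,26,19): 13²+19² = 530 < 676 = 26² → obtuse
(46,102,99): 46²+99² = 11917 > 10404 = 102² → acute
(186,12,220): 12+186 ≤ 220, not a triangle
(100,70,114): 70²+100² = 14900 > 12996 = 114² → acute
(56,192,200): 56²+192² = 40000 = 200² → right
(198,48,255): 48+198 ≤ 255, not a triangle
1 of the 6 is obtuse.

1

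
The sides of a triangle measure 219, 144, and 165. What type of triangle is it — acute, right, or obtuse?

Compare the square of the longest side to the sum of squares of the other two: 144² + 165² = 47961 = 219².

right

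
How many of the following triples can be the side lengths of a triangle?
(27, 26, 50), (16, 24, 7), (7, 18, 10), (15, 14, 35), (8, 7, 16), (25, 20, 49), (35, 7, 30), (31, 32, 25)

(26,27,50): 26+27 > 50 → valid
(7,16,24): 7+16 ≤ 24 → not valid
(7,10,18): 7+10 ≤ 18 → not valid
(14,15,35): 14+15 ≤ 35 → not valid
(7,8,16): 7+8 ≤ 16 → not valid
(20,25,49): 20+25 ≤ 49 → not valid
(7,30,35): 7+30 > 35 → valid
(25,31,32): 25+31 > 32 → valid
3 of the 8 triples form a triangle.

3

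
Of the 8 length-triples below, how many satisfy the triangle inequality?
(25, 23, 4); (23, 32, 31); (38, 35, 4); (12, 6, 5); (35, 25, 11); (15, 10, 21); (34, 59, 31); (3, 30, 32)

7

(4,23,25): 4+23 > 25 → valid
(23,31,32): 23+31 > 32 → valid
(4,35,38): 4+35 > 38 → valid
(5,6,12): 5+6 ≤ 12 → not valid
(11,25,35): 11+25 > 35 → valid
(10,15,21): 10+15 > 21 → valid
(31,34,59): 31+34 > 59 → valid
(3,30,32): 3+30 > 32 → valid
7 of the 8 triples form a triangle.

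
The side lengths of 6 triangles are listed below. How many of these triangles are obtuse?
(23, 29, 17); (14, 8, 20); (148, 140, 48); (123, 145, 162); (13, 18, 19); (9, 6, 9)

(23,29,17): 17²+23² = 818 < 841 = 29² → obtuse
(14,8,20): 8²+14² = 260 < 400 = 20² → obtuse
(148,140,48): 48²+140² = 21904 = 148² → right
(123,145,162): 123²+145² = 36154 > 26244 = 162² → acute
(13,18,19): 13²+18² = 493 > 361 = 19² → acute
(9,6,9): 6²+9² = 117 > 81 = 9² → acute
2 of the 6 are obtuse.

2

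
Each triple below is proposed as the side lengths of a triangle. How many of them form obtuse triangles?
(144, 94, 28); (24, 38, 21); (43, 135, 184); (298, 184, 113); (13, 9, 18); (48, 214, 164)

2

(144,94,28): 28+94 ≤ 144, not a triangle
(24,38,21): 21²+24² = 1017 < 1444 = 38² → obtuse
(43,135,184): 43+135 ≤ 184, not a triangle
(298,184,113): 113+184 ≤ 298, not a triangle
(13,9,18): 9²+13² = 250 < 324 = 18² → obtuse
(48,214,164): 48+164 ≤ 214, not a triangle
2 of the 6 are obtuse.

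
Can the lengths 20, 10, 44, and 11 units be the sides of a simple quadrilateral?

No

For a quadrilateral, each side must be shorter than the sum of the others.
Here the longest side is 44, but the remaining 3 sides sum to only 41.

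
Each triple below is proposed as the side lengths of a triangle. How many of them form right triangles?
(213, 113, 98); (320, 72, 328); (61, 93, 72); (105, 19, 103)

(213,113,98): 98+113 ≤ 213, not a triangle
(320,72,328): 72²+320² = 107584 = 328² → right
(61,93,72): 61²+72² = 8905 > 8649 = 93² → acute
(105,19,103): 19²+103² = 10970 < 11025 = 105² → obtuse
1 of the 4 is right.

1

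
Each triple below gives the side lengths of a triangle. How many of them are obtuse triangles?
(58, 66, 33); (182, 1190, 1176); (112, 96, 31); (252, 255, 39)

(58,66,33): 33²+58² = 4453 > 4356 = 66² → acute
(182,1190,1176): 182²+1176² = 1416100 = 1190² → right
(112,96,31): 31²+96² = 10177 < 12544 = 112² → obtuse
(252,255,39): 39²+252² = 65025 = 255² → right
1 of the 4 is obtuse.

1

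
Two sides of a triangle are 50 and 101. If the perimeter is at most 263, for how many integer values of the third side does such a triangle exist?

Triangle inequality: 51 < x < 151. Perimeter ≤ 263 gives x ≤ 263 − 50 − 101 = 112.
So 51 < x ≤ 112; integers 52 through 112: 61 values.

61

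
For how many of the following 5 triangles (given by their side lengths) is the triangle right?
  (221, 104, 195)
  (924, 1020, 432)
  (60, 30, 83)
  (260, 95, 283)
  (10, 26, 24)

(221,104,195): 104²+195² = 48841 = 221² → right
(924,1020,432): 432²+924² = 1040400 = 1020² → right
(60,30,83): 30²+60² = 4500 < 6889 = 83² → obtuse
(260,95,283): 95²+260² = 76625 < 80089 = 283² → obtuse
(10,26,24): 10²+24² = 676 = 26² → right
3 of the 5 are right.

3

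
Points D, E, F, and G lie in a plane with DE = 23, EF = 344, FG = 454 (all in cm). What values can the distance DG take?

87 ≤ DG ≤ 821 cm

The maximum is all hops collinear in one direction: 23 + 344 + 454 = 821.
The longest hop is 454; the others sum to 367. Folding the others back against it leaves at least 454 − 367 = 87.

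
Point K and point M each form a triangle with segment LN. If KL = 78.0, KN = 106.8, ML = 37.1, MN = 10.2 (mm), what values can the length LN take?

From triangle KLN: |78.0 − 106.8| < LN < 78.0 + 106.8, i.e. 28.8 < LN < 184.8.
From triangle MLN: 26.9 < LN < 47.3.
Both must hold, so LN lies in the intersection.

28.8 < LN < 47.3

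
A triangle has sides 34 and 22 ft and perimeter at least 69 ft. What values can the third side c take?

Triangle inequality alone gives 12 < c < 56.
The perimeter condition gives c ≥ 69 − 34 − 22 = 13.
Intersecting the two: 13 ≤ c < 56.

13 ≤ c < 56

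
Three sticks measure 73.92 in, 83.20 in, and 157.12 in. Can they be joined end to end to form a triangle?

The two shorter sides sum to 157.12, exactly equal to the longest side 157.12.
That gives only a degenerate (flat) triangle — the inequality must be strict.

No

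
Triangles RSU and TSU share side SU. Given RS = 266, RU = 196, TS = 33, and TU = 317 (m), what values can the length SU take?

284 < SU < 350

From triangle RSU: |266 − 196| < SU < 266 + 196, i.e. 70 < SU < 462.
From triangle TSU: 284 < SU < 350.
Both must hold, so SU lies in the intersection.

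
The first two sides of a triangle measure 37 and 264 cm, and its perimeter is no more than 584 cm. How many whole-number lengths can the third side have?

56

Triangle inequality: 227 < x < 301. Perimeter ≤ 584 gives x ≤ 584 − 37 − 264 = 283.
So 227 < x ≤ 283; integers 228 through 283: 56 values.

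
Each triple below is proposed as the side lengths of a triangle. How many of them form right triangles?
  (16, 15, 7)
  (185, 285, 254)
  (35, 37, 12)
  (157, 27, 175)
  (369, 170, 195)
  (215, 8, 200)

1

(16,15,7): 7²+15² = 274 > 256 = 16² → acute
(185,285,254): 185²+254² = 98741 > 81225 = 285² → acute
(35,37,12): 12²+35² = 1369 = 37² → right
(157,27,175): 27²+157² = 25378 < 30625 = 175² → obtuse
(369,170,195): 170+195 ≤ 369, not a triangle
(215,8,200): 8+200 ≤ 215, not a triangle
1 of the 6 is right.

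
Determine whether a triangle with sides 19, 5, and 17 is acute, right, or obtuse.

obtuse

Compare the square of the longest side to the sum of squares of the other two: 5² + 17² = 314 < 361 = 19².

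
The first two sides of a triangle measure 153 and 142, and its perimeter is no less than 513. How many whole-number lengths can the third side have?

Triangle inequality: 11 < x < 295. Perimeter ≥ 513 gives x ≥ 513 − 153 − 142 = 218.
So 218 ≤ x < 295; integers 218 through 294: 77 values.

77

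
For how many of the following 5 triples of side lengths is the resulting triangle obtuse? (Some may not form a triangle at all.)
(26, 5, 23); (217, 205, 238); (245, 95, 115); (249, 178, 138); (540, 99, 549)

2

(26,5,23): 5²+23² = 554 < 676 = 26² → obtuse
(217,205,238): 205²+217² = 89114 > 56644 = 238² → acute
(245,95,115): 95+115 ≤ 245, not a triangle
(249,178,138): 138²+178² = 50728 < 62001 = 249² → obtuse
(540,99,549): 99²+540² = 301401 = 549² → right
2 of the 5 are obtuse.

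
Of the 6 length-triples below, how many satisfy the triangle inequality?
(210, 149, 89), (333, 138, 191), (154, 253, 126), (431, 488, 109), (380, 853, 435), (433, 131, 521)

(89,149,210): 89+149 > 210 → valid
(138,191,333): 138+191 ≤ 333 → not valid
(126,154,253): 126+154 > 253 → valid
(109,431,488): 109+431 > 488 → valid
(380,435,853): 380+435 ≤ 853 → not valid
(131,433,521): 131+433 > 521 → valid
4 of the 6 triples form a triangle.

4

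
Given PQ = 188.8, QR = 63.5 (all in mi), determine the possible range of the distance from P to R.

125.3 ≤ PR ≤ 252.3 mi

By the triangle inequality, |188.8 − 63.5| ≤ PR ≤ 188.8 + 63.5.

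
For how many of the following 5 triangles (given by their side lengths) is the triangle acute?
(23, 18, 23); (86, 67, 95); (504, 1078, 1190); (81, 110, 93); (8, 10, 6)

(23,18,23): 18²+23² = 853 > 529 = 23² → acute
(86,67,95): 67²+86² = 11885 > 9025 = 95² → acute
(504,1078,1190): 504²+1078² = 1416100 = 1190² → right
(81,110,93): 81²+93² = 15210 > 12100 = 110² → acute
(8,10,6): 6²+8² = 100 = 10² → right
3 of the 5 are acute.

3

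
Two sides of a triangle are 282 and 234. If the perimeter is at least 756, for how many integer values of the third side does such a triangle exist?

Triangle inequality: 48 < x < 516. Perimeter ≥ 756 gives x ≥ 756 − 282 − 234 = 240.
So 240 ≤ x < 516; integers 240 through 515: 276 values.

276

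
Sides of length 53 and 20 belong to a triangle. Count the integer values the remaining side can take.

39

The third side lies in the open interval (33, 73).
Integers from 34 to 72 inclusive: 72 − 34 + 1 = 39.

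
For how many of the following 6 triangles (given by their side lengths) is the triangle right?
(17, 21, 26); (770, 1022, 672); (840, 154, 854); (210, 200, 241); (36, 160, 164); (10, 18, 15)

(17,21,26): 17²+21² = 730 > 676 = 26² → acute
(770,1022,672): 672²+770² = 1044484 = 1022² → right
(840,154,854): 154²+840² = 729316 = 854² → right
(210,200,241): 200²+210² = 84100 > 58081 = 241² → acute
(36,160,164): 36²+160² = 26896 = 164² → right
(10,18,15): 10²+15² = 325 > 324 = 18² → acute
3 of the 6 are right.

3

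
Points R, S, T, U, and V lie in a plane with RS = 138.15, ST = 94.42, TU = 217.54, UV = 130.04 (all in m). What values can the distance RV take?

The maximum is all hops collinear in one direction: 138.15 + 94.42 + 217.54 + 130.04 = 580.15.
The longest hop is 217.54; the others sum to 362.61. Since 217.54 ≤ 362.61, the path can fold back on itself completely, so the minimum distance is 0.

0 ≤ RV ≤ 580.15 m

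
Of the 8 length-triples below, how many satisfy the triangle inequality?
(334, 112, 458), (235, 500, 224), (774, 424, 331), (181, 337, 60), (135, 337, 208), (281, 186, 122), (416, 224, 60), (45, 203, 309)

2

(112,334,458): 112+334 ≤ 458 → not valid
(224,235,500): 224+235 ≤ 500 → not valid
(331,424,774): 331+424 ≤ 774 → not valid
(60,181,337): 60+181 ≤ 337 → not valid
(135,208,337): 135+208 > 337 → valid
(122,186,281): 122+186 > 281 → valid
(60,224,416): 60+224 ≤ 416 → not valid
(45,203,309): 45+203 ≤ 309 → not valid
2 of the 8 triples form a triangle.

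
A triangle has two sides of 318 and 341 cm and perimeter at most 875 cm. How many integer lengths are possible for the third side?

193

Triangle inequality: 23 < x < 659. Perimeter ≤ 875 gives x ≤ 875 − 318 − 341 = 216.
So 23 < x ≤ 216; integers 24 through 216: 193 values.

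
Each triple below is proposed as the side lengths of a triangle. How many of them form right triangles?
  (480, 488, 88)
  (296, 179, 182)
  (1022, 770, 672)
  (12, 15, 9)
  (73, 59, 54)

(480,488,88): 88²+480² = 238144 = 488² → right
(296,179,182): 179²+182² = 65165 < 87616 = 296² → obtuse
(1022,770,672): 672²+770² = 1044484 = 1022² → right
(12,15,9): 9²+12² = 225 = 15² → right
(73,59,54): 54²+59² = 6397 > 5329 = 73² → acute
3 of the 5 are right.

3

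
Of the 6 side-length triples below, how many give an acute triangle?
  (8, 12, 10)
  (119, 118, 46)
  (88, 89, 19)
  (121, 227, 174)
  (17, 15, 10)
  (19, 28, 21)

5

(8,12,10): 8²+10² = 164 > 144 = 12² → acute
(119,118,46): 46²+118² = 16040 > 14161 = 119² → acute
(88,89,19): 19²+88² = 8105 > 7921 = 89² → acute
(121,227,174): 121²+174² = 44917 < 51529 = 227² → obtuse
(17,15,10): 10²+15² = 325 > 289 = 17² → acute
(19,28,21): 19²+21² = 802 > 784 = 28² → acute
5 of the 6 are acute.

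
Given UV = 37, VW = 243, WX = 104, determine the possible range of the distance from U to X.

102 ≤ UX ≤ 384

The maximum is all hops collinear in one direction: 37 + 243 + 104 = 384.
The longest hop is 243; the others sum to 141. Folding the others back against it leaves at least 243 − 141 = 102.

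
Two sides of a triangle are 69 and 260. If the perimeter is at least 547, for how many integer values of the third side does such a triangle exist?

111

Triangle inequality: 191 < x < 329. Perimeter ≥ 547 gives x ≥ 547 − 69 − 260 = 218.
So 218 ≤ x < 329; integers 218 through 328: 111 values.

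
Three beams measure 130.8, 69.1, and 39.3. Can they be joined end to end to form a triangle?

The longest side is 130.8, but the other two sum to only 108.4.
108.4 < 130.8, so the triangle inequality fails.

No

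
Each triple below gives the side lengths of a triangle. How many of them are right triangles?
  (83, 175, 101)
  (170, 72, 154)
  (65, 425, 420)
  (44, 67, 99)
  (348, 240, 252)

3

(83,175,101): 83²+101² = 17090 < 30625 = 175² → obtuse
(170,72,154): 72²+154² = 28900 = 170² → right
(65,425,420): 65²+420² = 180625 = 425² → right
(44,67,99): 44²+67² = 6425 < 9801 = 99² → obtuse
(348,240,252): 240²+252² = 121104 = 348² → right
3 of the 5 are right.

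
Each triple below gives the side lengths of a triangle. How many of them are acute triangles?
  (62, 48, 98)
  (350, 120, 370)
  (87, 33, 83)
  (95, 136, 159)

2

(62,48,98): 48²+62² = 6148 < 9604 = 98² → obtuse
(350,120,370): 120²+350² = 136900 = 370² → right
(87,33,83): 33²+83² = 7978 > 7569 = 87² → acute
(95,136,159): 95²+136² = 27521 > 25281 = 159² → acute
2 of the 4 are acute.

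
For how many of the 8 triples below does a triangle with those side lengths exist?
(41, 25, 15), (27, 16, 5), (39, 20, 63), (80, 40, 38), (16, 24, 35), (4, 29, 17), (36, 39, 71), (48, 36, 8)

2

(15,25,41): 15+25 ≤ 41 → not valid
(5,16,27): 5+16 ≤ 27 → not valid
(20,39,63): 20+39 ≤ 63 → not valid
(38,40,80): 38+40 ≤ 80 → not valid
(16,24,35): 16+24 > 35 → valid
(4,17,29): 4+17 ≤ 29 → not valid
(36,39,71): 36+39 > 71 → valid
(8,36,48): 8+36 ≤ 48 → not valid
2 of the 8 triples form a triangle.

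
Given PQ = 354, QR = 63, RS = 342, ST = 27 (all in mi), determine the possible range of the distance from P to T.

The maximum is all hops collinear in one direction: 354 + 63 + 342 + 27 = 786.
The longest hop is 354; the others sum to 432. Since 354 ≤ 432, the path can fold back on itself completely, so the minimum distance is 0.

0 ≤ PT ≤ 786 mi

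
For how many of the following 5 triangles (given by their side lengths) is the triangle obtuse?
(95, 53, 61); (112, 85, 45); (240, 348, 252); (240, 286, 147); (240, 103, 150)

4

(95,53,61): 53²+61² = 6530 < 9025 = 95² → obtuse
(112,85,45): 45²+85² = 9250 < 12544 = 112² → obtuse
(240,348,252): 240²+252² = 121104 = 348² → right
(240,286,147): 147²+240² = 79209 < 81796 = 286² → obtuse
(240,103,150): 103²+150² = 33109 < 57600 = 240² → obtuse
4 of the 5 are obtuse.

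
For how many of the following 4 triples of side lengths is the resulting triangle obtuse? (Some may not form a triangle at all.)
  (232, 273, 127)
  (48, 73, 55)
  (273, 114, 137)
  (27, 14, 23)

(232,273,127): 127²+232² = 69953 < 74529 = 273² → obtuse
(48,73,55): 48²+55² = 5329 = 73² → right
(273,114,137): 114+137 ≤ 273, not a triangle
(27,14,23): 14²+23² = 725 < 729 = 27² → obtuse
2 of the 4 are obtuse.

2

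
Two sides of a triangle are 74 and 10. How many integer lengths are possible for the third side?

19

The third side lies in the open interval (64, 84).
Integers from 65 to 83 inclusive: 83 − 65 + 1 = 19.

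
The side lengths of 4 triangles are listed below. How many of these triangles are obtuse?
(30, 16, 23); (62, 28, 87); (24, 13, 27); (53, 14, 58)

(30,16,23): 16²+23² = 785 < 900 = 30² → obtuse
(62,28,87): 28²+62² = 4628 < 7569 = 87² → obtuse
(24,13,27): 13²+24² = 745 > 729 = 27² → acute
(53,14,58): 14²+53² = 3005 < 3364 = 58² → obtuse
3 of the 4 are obtuse.

3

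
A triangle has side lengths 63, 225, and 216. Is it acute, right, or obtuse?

right

Compare the square of the longest side to the sum of squares of the other two: 63² + 216² = 50625 = 225².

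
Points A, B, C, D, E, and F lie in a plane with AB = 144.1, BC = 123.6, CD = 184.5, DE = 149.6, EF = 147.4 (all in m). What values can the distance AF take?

The maximum is all hops collinear in one direction: 144.1 + 123.6 + 184.5 + 149.6 + 147.4 = 749.2.
The longest hop is 184.5; the others sum to 564.7. Since 184.5 ≤ 564.7, the path can fold back on itself completely, so the minimum distance is 0.

0 ≤ AF ≤ 749.2 m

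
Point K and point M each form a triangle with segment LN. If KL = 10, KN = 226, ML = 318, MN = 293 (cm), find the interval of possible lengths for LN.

216 < LN < 236

From triangle KLN: |10 − 226| < LN < 10 + 226, i.e. 216 < LN < 236.
From triangle MLN: 25 < LN < 611.
Both must hold, so LN lies in the intersection.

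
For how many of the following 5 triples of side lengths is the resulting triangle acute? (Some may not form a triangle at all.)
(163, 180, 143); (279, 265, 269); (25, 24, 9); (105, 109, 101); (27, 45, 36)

4

(163,180,143): 143²+163² = 47018 > 32400 = 180² → acute
(279,265,269): 265²+269² = 142586 > 77841 = 279² → acute
(25,24,9): 9²+24² = 657 > 625 = 25² → acute
(105,109,101): 101²+105² = 21226 > 11881 = 109² → acute
(27,45,36): 27²+36² = 2025 = 45² → right
4 of the 5 are acute.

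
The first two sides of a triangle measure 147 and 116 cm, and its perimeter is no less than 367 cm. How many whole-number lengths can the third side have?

Triangle inequality: 31 < x < 263. Perimeter ≥ 367 gives x ≥ 367 − 147 − 116 = 104.
So 104 ≤ x < 263; integers 104 through 262: 159 values.

159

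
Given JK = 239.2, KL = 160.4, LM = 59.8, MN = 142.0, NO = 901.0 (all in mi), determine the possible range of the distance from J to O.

299.6 ≤ JO ≤ 1502.4 mi

The maximum is all hops collinear in one direction: 239.2 + 160.4 + 59.8 + 142.0 + 901.0 = 1502.4.
The longest hop is 901.0; the others sum to 601.4. Folding the others back against it leaves at least 901.0 − 601.4 = 299.6.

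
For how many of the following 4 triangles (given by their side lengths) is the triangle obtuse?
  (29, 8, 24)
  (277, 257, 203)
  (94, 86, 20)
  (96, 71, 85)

(29,8,24): 8²+24² = 640 < 841 = 29² → obtuse
(277,257,203): 203²+257² = 107258 > 76729 = 277² → acute
(94,86,20): 20²+86² = 7796 < 8836 = 94² → obtuse
(96,71,85): 71²+85² = 12266 > 9216 = 96² → acute
2 of the 4 are obtuse.

2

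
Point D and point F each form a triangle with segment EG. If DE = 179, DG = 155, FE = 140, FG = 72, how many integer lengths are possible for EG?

From triangle DEG: 24 < EG < 334.
From triangle FEG: 68 < EG < 212.
Intersection: 68 < EG < 212, so integers 69 through 211: 143 values.

143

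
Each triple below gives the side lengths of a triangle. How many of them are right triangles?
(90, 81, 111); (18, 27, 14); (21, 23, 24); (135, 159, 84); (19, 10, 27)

1

(90,81,111): 81²+90² = 14661 > 12321 = 111² → acute
(18,27,14): 14²+18² = 520 < 729 = 27² → obtuse
(21,23,24): 21²+23² = 970 > 576 = 24² → acute
(135,159,84): 84²+135² = 25281 = 159² → right
(19,10,27): 10²+19² = 461 < 729 = 27² → obtuse
1 of the 5 is right.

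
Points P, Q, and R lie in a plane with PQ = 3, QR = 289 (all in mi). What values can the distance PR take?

By the triangle inequality, |3 − 289| ≤ PR ≤ 3 + 289.

286 ≤ PR ≤ 292 mi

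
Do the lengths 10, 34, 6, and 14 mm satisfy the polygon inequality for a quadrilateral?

No

For a quadrilateral, each side must be shorter than the sum of the others.
Here the longest side is 34, but the remaining 3 sides sum to only 30.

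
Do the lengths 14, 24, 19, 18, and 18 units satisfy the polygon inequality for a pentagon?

Yes

A pentagon exists iff every side is shorter than the sum of the others — equivalently, the longest side is less than the sum of the rest.
Longest side 24 < 69 (sum of the remaining 4), so yes.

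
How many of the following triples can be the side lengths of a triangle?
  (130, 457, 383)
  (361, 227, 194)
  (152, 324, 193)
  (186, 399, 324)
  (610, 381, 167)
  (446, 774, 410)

5

(130,383,457): 130+383 > 457 → valid
(194,227,361): 194+227 > 361 → valid
(152,193,324): 152+193 > 324 → valid
(186,324,399): 186+324 > 399 → valid
(167,381,610): 167+381 ≤ 610 → not valid
(410,446,774): 410+446 > 774 → valid
5 of the 6 triples form a triangle.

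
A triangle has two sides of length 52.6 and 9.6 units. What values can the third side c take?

By the triangle inequality, c must be less than 52.6 + 9.6 = 62.2 and greater than |52.6 − 9.6| = 43.0.

43.0 < c < 62.2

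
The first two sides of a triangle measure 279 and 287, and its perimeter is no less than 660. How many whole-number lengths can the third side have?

Triangle inequality: 8 < x < 566. Perimeter ≥ 660 gives x ≥ 660 − 279 − 287 = 94.
So 94 ≤ x < 566; integers 94 through 565: 472 values.

472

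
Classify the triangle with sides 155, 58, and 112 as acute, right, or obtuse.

obtuse

Compare the square of the longest side to the sum of squares of the other two: 58² + 112² = 15908 < 24025 = 155².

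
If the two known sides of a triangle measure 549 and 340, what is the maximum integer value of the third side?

The third side must be strictly less than 549 + 340 = 889.
The largest integer below 889 is 888.

888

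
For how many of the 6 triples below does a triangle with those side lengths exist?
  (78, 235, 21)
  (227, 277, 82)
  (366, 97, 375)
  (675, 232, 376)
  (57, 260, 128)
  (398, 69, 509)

2

(21,78,235): 21+78 ≤ 235 → not valid
(82,227,277): 82+227 > 277 → valid
(97,366,375): 97+366 > 375 → valid
(232,376,675): 232+376 ≤ 675 → not valid
(57,128,260): 57+128 ≤ 260 → not valid
(69,398,509): 69+398 ≤ 509 → not valid
2 of the 6 triples form a triangle.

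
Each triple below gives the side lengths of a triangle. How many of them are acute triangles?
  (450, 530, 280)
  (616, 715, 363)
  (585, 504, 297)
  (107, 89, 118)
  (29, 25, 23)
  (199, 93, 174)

(450,530,280): 280²+450² = 280900 = 530² → right
(616,715,363): 363²+616² = 511225 = 715² → right
(585,504,297): 297²+504² = 342225 = 585² → right
(107,89,118): 89²+107² = 19370 > 13924 = 118² → acute
(29,25,23): 23²+25² = 1154 > 841 = 29² → acute
(199,93,174): 93²+174² = 38925 < 39601 = 199² → obtuse
2 of the 6 are acute.

2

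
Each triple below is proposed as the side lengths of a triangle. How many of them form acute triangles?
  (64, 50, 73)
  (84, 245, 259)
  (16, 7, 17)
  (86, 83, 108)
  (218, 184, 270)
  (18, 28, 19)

(64,50,73): 50²+64² = 6596 > 5329 = 73² → acute
(84,245,259): 84²+245² = 67081 = 259² → right
(16,7,17): 7²+16² = 305 > 289 = 17² → acute
(86,83,108): 83²+86² = 14285 > 11664 = 108² → acute
(218,184,270): 184²+218² = 81380 > 72900 = 270² → acute
(18,28,19): 18²+19² = 685 < 784 = 28² → obtuse
4 of the 6 are acute.

4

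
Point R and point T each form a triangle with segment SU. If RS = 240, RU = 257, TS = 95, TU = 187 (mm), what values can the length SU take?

92 < SU < 282

From triangle RSU: |240 − 257| < SU < 240 + 257, i.e. 17 < SU < 497.
From triangle TSU: 92 < SU < 282.
Both must hold, so SU lies in the intersection.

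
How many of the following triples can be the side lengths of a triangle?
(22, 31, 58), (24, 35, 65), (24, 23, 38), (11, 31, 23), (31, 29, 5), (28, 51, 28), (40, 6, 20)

4

(22,31,58): 22+31 ≤ 58 → not valid
(24,35,65): 24+35 ≤ 65 → not valid
(23,24,38): 23+24 > 38 → valid
(11,23,31): 11+23 > 31 → valid
(5,29,31): 5+29 > 31 → valid
(28,28,51): 28+28 > 51 → valid
(6,20,40): 6+20 ≤ 40 → not valid
4 of the 7 triples form a triangle.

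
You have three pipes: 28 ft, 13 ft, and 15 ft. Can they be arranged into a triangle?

The two shorter sides sum to 28, exactly equal to the longest side 28.
That gives only a degenerate (flat) triangle — the inequality must be strict.

No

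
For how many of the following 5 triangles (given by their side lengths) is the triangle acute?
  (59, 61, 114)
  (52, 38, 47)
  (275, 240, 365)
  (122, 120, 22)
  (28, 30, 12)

(59,61,114): 59²+61² = 7202 < 12996 = 114² → obtuse
(52,38,47): 38²+47² = 3653 > 2704 = 52² → acute
(275,240,365): 240²+275² = 133225 = 365² → right
(122,120,22): 22²+120² = 14884 = 122² → right
(28,30,12): 12²+28² = 928 > 900 = 30² → acute
2 of the 5 are acute.

2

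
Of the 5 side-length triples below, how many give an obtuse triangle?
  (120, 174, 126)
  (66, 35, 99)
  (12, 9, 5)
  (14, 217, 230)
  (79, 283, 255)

4

(120,174,126): 120²+126² = 30276 = 174² → right
(66,35,99): 35²+66² = 5581 < 9801 = 99² → obtuse
(12,9,5): 5²+9² = 106 < 144 = 12² → obtuse
(14,217,230): 14²+217² = 47285 < 52900 = 230² → obtuse
(79,283,255): 79²+255² = 71266 < 80089 = 283² → obtuse
4 of the 5 are obtuse.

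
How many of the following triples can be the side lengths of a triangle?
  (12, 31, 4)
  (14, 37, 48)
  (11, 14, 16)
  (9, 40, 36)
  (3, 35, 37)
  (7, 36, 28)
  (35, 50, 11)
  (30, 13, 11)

4

(4,12,31): 4+12 ≤ 31 → not valid
(14,37,48): 14+37 > 48 → valid
(11,14,16): 11+14 > 16 → valid
(9,36,40): 9+36 > 40 → valid
(3,35,37): 3+35 > 37 → valid
(7,28,36): 7+28 ≤ 36 → not valid
(11,35,50): 11+35 ≤ 50 → not valid
(11,13,30): 11+13 ≤ 30 → not valid
4 of the 8 triples form a triangle.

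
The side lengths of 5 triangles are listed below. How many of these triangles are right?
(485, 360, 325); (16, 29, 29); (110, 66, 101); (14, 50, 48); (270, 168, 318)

(485,360,325): 325²+360² = 235225 = 485² → right
(16,29,29): 16²+29² = 1097 > 841 = 29² → acute
(110,66,101): 66²+101² = 14557 > 12100 = 110² → acute
(14,50,48): 14²+48² = 2500 = 50² → right
(270,168,318): 168²+270² = 101124 = 318² → right
3 of the 5 are right.

3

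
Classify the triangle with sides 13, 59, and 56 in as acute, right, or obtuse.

obtuse

Compare the square of the longest side to the sum of squares of the other two: 13² + 56² = 3305 < 3481 = 59².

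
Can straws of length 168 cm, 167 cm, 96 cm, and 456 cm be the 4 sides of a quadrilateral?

No

For a quadrilateral, each side must be shorter than the sum of the others.
Here the longest side is 456, but the remaining 3 sides sum to only 431.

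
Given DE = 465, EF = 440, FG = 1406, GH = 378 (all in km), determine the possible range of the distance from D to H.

123 ≤ DH ≤ 2689 km

The maximum is all hops collinear in one direction: 465 + 440 + 1406 + 378 = 2689.
The longest hop is 1406; the others sum to 1283. Folding the others back against it leaves at least 1406 − 1283 = 123.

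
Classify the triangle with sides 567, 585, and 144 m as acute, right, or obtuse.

right

Compare the square of the longest side to the sum of squares of the other two: 144² + 567² = 342225 = 585².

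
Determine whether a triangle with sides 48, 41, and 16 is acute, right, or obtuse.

Compare the square of the longest side to the sum of squares of the other two: 16² + 41² = 1937 < 2304 = 48².

obtuse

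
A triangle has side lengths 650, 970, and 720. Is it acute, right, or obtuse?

Compare the square of the longest side to the sum of squares of the other two: 650² + 720² = 940900 = 970².

right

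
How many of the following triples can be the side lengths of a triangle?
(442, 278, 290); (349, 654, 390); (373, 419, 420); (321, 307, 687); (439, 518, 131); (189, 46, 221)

5

(278,290,442): 278+290 > 442 → valid
(349,390,654): 349+390 > 654 → valid
(373,419,420): 373+419 > 420 → valid
(307,321,687): 307+321 ≤ 687 → not valid
(131,439,518): 131+439 > 518 → valid
(46,189,221): 46+189 > 221 → valid
5 of the 6 triples form a triangle.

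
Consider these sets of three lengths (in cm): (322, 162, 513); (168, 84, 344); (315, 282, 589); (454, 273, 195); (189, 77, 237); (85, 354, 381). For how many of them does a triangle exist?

4

(162,322,513): 162+322 ≤ 513 → not valid
(84,168,344): 84+168 ≤ 344 → not valid
(282,315,589): 282+315 > 589 → valid
(195,273,454): 195+273 > 454 → valid
(77,189,237): 77+189 > 237 → valid
(85,354,381): 85+354 > 381 → valid
4 of the 6 triples form a triangle.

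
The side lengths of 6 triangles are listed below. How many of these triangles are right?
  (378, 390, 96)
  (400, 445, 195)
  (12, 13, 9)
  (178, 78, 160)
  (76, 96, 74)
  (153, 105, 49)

3

(378,390,96): 96²+378² = 152100 = 390² → right
(400,445,195): 195²+400² = 198025 = 445² → right
(12,13,9): 9²+12² = 225 > 169 = 13² → acute
(178,78,160): 78²+160² = 31684 = 178² → right
(76,96,74): 74²+76² = 11252 > 9216 = 96² → acute
(153,105,49): 49²+105² = 13426 < 23409 = 153² → obtuse
3 of the 6 are right.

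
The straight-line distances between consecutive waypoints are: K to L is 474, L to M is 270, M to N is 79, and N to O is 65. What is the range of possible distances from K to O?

The maximum is all hops collinear in one direction: 474 + 270 + 79 + 65 = 888.
The longest hop is 474; the others sum to 414. Folding the others back against it leaves at least 474 − 414 = 60.

60 ≤ KO ≤ 888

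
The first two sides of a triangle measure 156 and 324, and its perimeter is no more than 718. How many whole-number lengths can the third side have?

70

Triangle inequality: 168 < x < 480. Perimeter ≤ 718 gives x ≤ 718 − 156 − 324 = 238.
So 168 < x ≤ 238; integers 169 through 238: 70 values.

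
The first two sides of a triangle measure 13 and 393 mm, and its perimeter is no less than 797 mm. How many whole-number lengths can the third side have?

Triangle inequality: 380 < x < 406. Perimeter ≥ 797 gives x ≥ 797 − 13 − 393 = 391.
So 391 ≤ x < 406; integers 391 through 405: 15 values.

15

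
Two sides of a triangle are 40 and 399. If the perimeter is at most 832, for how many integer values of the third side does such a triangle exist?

34

Triangle inequality: 359 < x < 439. Perimeter ≤ 832 gives x ≤ 832 − 40 − 399 = 393.
So 359 < x ≤ 393; integers 360 through 393: 34 values.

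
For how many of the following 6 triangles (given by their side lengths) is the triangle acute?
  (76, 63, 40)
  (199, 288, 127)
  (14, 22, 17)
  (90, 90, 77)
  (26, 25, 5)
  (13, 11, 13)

(76,63,40): 40²+63² = 5569 < 5776 = 76² → obtuse
(199,288,127): 127²+199² = 55730 < 82944 = 288² → obtuse
(14,22,17): 14²+17² = 485 > 484 = 22² → acute
(90,90,77): 77²+90² = 14029 > 8100 = 90² → acute
(26,25,5): 5²+25² = 650 < 676 = 26² → obtuse
(13,11,13): 11²+13² = 290 > 169 = 13² → acute
3 of the 6 are acute.

3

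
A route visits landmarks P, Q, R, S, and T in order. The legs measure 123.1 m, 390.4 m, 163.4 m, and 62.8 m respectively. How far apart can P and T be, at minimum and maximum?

41.1 ≤ PT ≤ 739.7 m

The maximum is all hops collinear in one direction: 123.1 + 390.4 + 163.4 + 62.8 = 739.7.
The longest hop is 390.4; the others sum to 349.3. Folding the others back against it leaves at least 390.4 − 349.3 = 41.1.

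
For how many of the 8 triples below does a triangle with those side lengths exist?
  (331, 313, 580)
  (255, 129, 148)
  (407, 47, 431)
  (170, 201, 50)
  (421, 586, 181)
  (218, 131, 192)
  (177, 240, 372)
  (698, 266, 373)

(313,331,580): 313+331 > 580 → valid
(129,148,255): 129+148 > 255 → valid
(47,407,431): 47+407 > 431 → valid
(50,170,201): 50+170 > 201 → valid
(181,421,586): 181+421 > 586 → valid
(131,192,218): 131+192 > 218 → valid
(177,240,372): 177+240 > 372 → valid
(266,373,698): 266+373 ≤ 698 → not valid
7 of the 8 triples form a triangle.

7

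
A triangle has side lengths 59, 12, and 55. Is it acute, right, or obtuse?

obtuse

Compare the square of the longest side to the sum of squares of the other two: 12² + 55² = 3169 < 3481 = 59².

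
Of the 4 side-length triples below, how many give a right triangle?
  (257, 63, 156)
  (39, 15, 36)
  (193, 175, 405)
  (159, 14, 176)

(257,63,156): 63+156 ≤ 257, not a triangle
(39,15,36): 15²+36² = 1521 = 39² → right
(193,175,405): 175+193 ≤ 405, not a triangle
(159,14,176): 14+159 ≤ 176, not a triangle
1 of the 4 is right.

1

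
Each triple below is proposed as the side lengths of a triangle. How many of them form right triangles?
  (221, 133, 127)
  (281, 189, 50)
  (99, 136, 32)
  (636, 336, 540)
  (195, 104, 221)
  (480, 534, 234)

3

(221,133,127): 127²+133² = 33818 < 48841 = 221² → obtuse
(281,189,50): 50+189 ≤ 281, not a triangle
(99,136,32): 32+99 ≤ 136, not a triangle
(636,336,540): 336²+540² = 404496 = 636² → right
(195,104,221): 104²+195² = 48841 = 221² → right
(480,534,234): 234²+480² = 285156 = 534² → right
3 of the 6 are right.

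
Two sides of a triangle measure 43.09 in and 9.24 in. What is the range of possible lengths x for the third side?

33.85 < x < 52.33 (in)

By the triangle inequality, x must be less than 43.09 + 9.24 = 52.33 and greater than |43.09 − 9.24| = 33.85.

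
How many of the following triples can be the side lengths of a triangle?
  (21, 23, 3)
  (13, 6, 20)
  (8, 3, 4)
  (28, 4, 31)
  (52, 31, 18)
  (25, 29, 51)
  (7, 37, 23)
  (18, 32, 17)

(3,21,23): 3+21 > 23 → valid
(6,13,20): 6+13 ≤ 20 → not valid
(3,4,8): 3+4 ≤ 8 → not valid
(4,28,31): 4+28 > 31 → valid
(18,31,52): 18+31 ≤ 52 → not valid
(25,29,51): 25+29 > 51 → valid
(7,23,37): 7+23 ≤ 37 → not valid
(17,18,32): 17+18 > 32 → valid
4 of the 8 triples form a triangle.

4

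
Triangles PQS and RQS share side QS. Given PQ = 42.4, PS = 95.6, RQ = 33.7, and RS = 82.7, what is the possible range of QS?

From triangle PQS: |42.4 − 95.6| < QS < 42.4 + 95.6, i.e. 53.2 < QS < 138.0.
From triangle RQS: 49.0 < QS < 116.4.
Both must hold, so QS lies in the intersection.

53.2 < QS < 116.4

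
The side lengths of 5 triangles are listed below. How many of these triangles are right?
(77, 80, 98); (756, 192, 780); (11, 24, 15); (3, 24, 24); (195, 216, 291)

2

(77,80,98): 77²+80² = 12329 > 9604 = 98² → acute
(756,192,780): 192²+756² = 608400 = 780² → right
(11,24,15): 11²+15² = 346 < 576 = 24² → obtuse
(3,24,24): 3²+24² = 585 > 576 = 24² → acute
(195,216,291): 195²+216² = 84681 = 291² → right
2 of the 5 are right.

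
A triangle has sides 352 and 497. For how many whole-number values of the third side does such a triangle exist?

703

The third side lies in the open interval (145, 849).
Integers from 146 to 848 inclusive: 848 − 146 + 1 = 703.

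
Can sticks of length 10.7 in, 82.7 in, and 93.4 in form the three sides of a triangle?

No

The two shorter sides sum to 93.4, exactly equal to the longest side 93.4.
That gives only a degenerate (flat) triangle — the inequality must be strict.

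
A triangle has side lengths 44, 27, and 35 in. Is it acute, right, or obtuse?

Compare the square of the longest side to the sum of squares of the other two: 27² + 35² = 1954 > 1936 = 44².

acute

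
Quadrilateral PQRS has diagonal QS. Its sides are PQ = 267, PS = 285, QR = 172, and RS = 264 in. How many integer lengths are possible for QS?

From triangle PQS: 18 < QS < 552.
From triangle RQS: 92 < QS < 436.
Intersection: 92 < QS < 436, so integers 93 through 435: 343 values.

343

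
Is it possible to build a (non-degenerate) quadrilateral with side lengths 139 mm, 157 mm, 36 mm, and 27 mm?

A quadrilateral exists iff every side is shorter than the sum of the others — equivalently, the longest side is less than the sum of the rest.
Longest side 157 < 202 (sum of the remaining 3), so yes.

Yes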